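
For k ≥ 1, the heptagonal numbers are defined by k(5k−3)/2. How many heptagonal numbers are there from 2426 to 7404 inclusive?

23

The n-th heptagonal number is n(5n−3)/2.
Smallest index with value ≥ 2426: n = 32 (giving 2512).
Largest index with value ≤ 7404: n = 54 (giving 7209).
Indices 32 through 54: 23 terms.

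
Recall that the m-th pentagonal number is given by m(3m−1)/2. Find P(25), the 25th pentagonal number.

The 25th pentagonal number is n(3n−1)/2 with n = 25.
25·(3·25 − 1)/2 = 25·74/2 = 25·37 = 925.

925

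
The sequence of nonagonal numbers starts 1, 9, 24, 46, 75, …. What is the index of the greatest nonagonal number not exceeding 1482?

Solve n(7n−5)/2 ≤ 1482 for integer n.
n = 20 gives 1350 ≤ 1482, while n = 21 gives 1491 > 1482; so the answer is index 20.

20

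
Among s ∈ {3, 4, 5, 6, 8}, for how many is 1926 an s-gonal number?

s = 3: P(3, 61) = 1891 and P(3, 62) = 1953; 1926 is not s-gonal.
s = 4: P(4, 43) = 1849 and P(4, 44) = 1936; 1926 is not s-gonal.
s = 5: P(5, 36) = 1926. ✓
s = 6: P(6, 31) = 1891 and P(6, 32) = 2016; 1926 is not s-gonal.
s = 8: P(8, 25) = 1825 and P(8, 26) = 1976; 1926 is not s-gonal.
Hits: s ∈ {5} → 1.

1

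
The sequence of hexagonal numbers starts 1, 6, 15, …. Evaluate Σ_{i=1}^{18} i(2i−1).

Σ i(2i−1) = 2Σi² − Σi over i = 1..18.
Σi = 171 and Σi² = 2109.
2·2109 − 1·171 = 4047.

4047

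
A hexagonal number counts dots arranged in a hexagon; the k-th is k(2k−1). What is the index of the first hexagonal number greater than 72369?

Solve n(2n−1) > 72369 for integer n.
The largest n with value ≤ 72369 is 190 (since 72010 ≤ 72369 < 72771), so the first above is n = 191, value 72771.

191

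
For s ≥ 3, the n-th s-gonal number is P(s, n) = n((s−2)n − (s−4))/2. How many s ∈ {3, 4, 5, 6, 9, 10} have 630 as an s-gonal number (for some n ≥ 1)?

2

s = 3: P(3, 35) = 630. ✓
s = 4: P(4, 25) = 625 and P(4, 26) = 676; 630 is not s-gonal.
s = 5: P(5, 20) = 590 and P(5, 21) = 651; 630 is not s-gonal.
s = 6: P(6, 18) = 630. ✓
s = 9: P(9, 13) = 559 and P(9, 14) = 651; 630 is not s-gonal.
s = 10: P(10, 12) = 540 and P(10, 13) = 637; 630 is not s-gonal.
Hits: s ∈ {3, 6} → 2.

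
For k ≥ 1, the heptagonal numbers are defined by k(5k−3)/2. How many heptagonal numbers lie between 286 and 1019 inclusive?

The n-th heptagonal number is n(5n−3)/2.
Smallest index with value ≥ 286: n = 11 (giving 286).
Largest index with value ≤ 1019: n = 20 (giving 970).
Indices 11 through 20: 10 terms.

10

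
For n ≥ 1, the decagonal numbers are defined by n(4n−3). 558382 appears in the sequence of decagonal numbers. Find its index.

Set n(4n−3) = 558382, giving 4n² − 3n − 558382 = 0.
So n = (3 + 2989) / 8 = 2992/8 = 374.

374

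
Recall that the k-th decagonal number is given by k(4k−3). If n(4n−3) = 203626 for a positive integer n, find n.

Set n(4n−3) = 203626, giving 4n² − 3n − 203626 = 0.
The discriminant is 9 + 16·203626 = 3258025, and √3258025 = 1805.
So n = (3 + 1805) / 8 = 1808/8 = 226.
Check: 226·(4·226 − 3) = 203626. ✓

226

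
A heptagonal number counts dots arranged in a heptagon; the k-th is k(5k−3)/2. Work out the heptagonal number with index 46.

The 46th heptagonal number is n(5n−3)/2 with n = 46.
46·(5·46 − 3)/2 = 46·227/2 = 5221.

5221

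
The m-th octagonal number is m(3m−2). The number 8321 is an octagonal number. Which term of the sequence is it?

Set n(3n−2) = 8321, giving 3n² − 2n − 8321 = 0.
So n = (2 + 316) / 6 = 318/6 = 53.
Check: 53·(3·53 − 2) = 8321. ✓

53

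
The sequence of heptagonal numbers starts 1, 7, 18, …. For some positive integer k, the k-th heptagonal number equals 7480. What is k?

Set n(5n−3)/2 = 7480, giving 5n² − 3n − 14960 = 0.
The discriminant is 9 + 40·7480 = 299209, and √299209 = 547.
So n = (3 + 547) / 10 = 550/10 = 55.

55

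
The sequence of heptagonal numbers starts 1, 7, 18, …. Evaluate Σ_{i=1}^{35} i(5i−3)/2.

36330

Σ i(5i−3)/2 = (5Σi² − 3Σi) / 2 over i = 1..35.
Σi = 630 and Σi² = 14910.
(5·14910 − 3·630) / 2 = 72660/2 = 36330.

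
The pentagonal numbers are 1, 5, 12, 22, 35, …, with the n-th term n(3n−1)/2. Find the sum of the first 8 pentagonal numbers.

288

Σ i(3i−1)/2 = (3Σi² − Σi) / 2 over i = 1..8.
Σi = 36 and Σi² = 204.
(3·204 − 1·36) / 2 = 576/2 = 288.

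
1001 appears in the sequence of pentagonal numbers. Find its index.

Set n(3n−1)/2 = 1001, giving 3n² − n − 2002 = 0.
The discriminant is 1 + 24·1001 = 24025, and √24025 = 155.
So n = (1 + 155) / 6 = 156/6 = 26.

26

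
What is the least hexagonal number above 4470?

4560

Solve n(2n−1) > 4470 for integer n.
The largest n with value ≤ 4470 is 47 (since 4371 ≤ 4470 < 4560), so the first above is n = 48, value 4560.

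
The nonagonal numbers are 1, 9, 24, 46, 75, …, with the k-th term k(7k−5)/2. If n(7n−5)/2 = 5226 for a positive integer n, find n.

39

Set n(7n−5)/2 = 5226, giving 7n² − 5n − 10452 = 0.
The discriminant is 25 + 56·5226 = 292681, and √292681 = 541.
So n = (5 + 541) / 14 = 546/14 = 39.
Check: 39·(7·39 − 5)/2 = 5226. ✓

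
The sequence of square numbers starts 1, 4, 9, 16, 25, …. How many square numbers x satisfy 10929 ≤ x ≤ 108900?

The n-th square number is n².
Smallest index with value ≥ 10929: n = 105 (giving 11025).
Largest index with value ≤ 108900: n = 330 (giving 108900).
Indices 105 through 330: 226 terms.

226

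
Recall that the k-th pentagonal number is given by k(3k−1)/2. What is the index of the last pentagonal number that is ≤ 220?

12

Solve n(3n−1)/2 ≤ 220 for integer n.
n = 12 gives 210 ≤ 220, while n = 13 gives 247 > 220; so the answer is index 12.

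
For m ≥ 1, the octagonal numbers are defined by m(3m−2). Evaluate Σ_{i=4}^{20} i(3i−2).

Σ i(3i−2) = 3Σi² − 2Σi over i = 4..20.
Σi = 210 − 6 = 204 and Σi² = 2870 − 14 = 2856.
3·2856 − 2·204 = 8160.

8160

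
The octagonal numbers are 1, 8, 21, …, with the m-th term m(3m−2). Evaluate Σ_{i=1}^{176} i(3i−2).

5467176

Σ i(3i−2) = 3Σi² − 2Σi over i = 1..176.
Σi = 15576 and Σi² = 1832776.
3·1832776 − 2·15576 = 5467176.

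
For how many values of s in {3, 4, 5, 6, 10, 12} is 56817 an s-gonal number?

1

s = 3: P(3, 336) = 56616 and P(3, 337) = 56953; 56817 is not s-gonal.
s = 4: P(4, 238) = 56644 and P(4, 239) = 57121; 56817 is not s-gonal.
s = 5: P(5, 194) = 56357 and P(5, 195) = 56940; 56817 is not s-gonal.
s = 6: P(6, 168) = 56280 and P(6, 169) = 56953; 56817 is not s-gonal.
s = 10: P(10, 119) = 56287 and P(10, 120) = 57240; 56817 is not s-gonal.
s = 12: P(12, 107) = 56817. ✓
Hits: s ∈ {12} → 1.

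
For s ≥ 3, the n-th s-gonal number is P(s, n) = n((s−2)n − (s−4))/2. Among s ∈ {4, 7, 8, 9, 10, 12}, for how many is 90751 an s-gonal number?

s = 4: P(4, 301) = 90601 and P(4, 302) = 91204; 90751 is not s-gonal.
s = 7: P(7, 190) = 89965 and P(7, 191) = 90916; 90751 is not s-gonal.
s = 8: P(8, 174) = 90480 and P(8, 175) = 91525; 90751 is not s-gonal.
s = 9: P(9, 161) = 90321 and P(9, 162) = 91449; 90751 is not s-gonal.
s = 10: P(10, 151) = 90751. ✓
s = 12: P(12, 135) = 90585 and P(12, 136) = 91936; 90751 is not s-gonal.
Hits: s ∈ {10} → 1.

1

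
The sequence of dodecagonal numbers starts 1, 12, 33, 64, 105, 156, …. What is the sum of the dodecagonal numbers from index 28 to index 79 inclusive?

791622

Σ i(5i−4) = 5Σi² − 4Σi over i = 28..79.
Σi = 3160 − 378 = 2782 and Σi² = 167480 − 6930 = 160550.
5·160550 − 4·2782 = 791622.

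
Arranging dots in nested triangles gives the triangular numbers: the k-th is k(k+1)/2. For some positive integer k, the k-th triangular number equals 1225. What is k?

Set n(n+1)/2 = 1225, giving n² + n − 2450 = 0.
The discriminant is 1 + 8·1225 = 9801, and √9801 = 99.
So n = (-1 + 99) / 2 = 98/2 = 49.

49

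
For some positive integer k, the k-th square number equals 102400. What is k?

We need n² = 102400, so n = √102400 = 320.
Check: 320² = 102400. ✓

320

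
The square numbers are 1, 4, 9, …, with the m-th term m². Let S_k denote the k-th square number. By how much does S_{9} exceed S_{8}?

17

n² − (n−1)² = 2n − 1, so 9² − 8² = 2·9 − 1 = 17.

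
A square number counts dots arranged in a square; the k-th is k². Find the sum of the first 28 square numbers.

Σ_{i=1}^{28} i² = 28·29·57/6 = 7714.

7714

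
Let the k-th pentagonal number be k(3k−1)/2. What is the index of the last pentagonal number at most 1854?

35

Solve n(3n−1)/2 ≤ 1854 for integer n.
n = 35 gives 1820 ≤ 1854, while n = 36 gives 1926 > 1854; so the answer is index 35.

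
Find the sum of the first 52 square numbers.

48230

Σ_{i=1}^{52} i² = 52·53·105/6 = 48230.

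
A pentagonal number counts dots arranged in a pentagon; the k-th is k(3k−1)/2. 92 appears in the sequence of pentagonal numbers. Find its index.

Set n(3n−1)/2 = 92, giving 3n² − n − 184 = 0.
The discriminant is 1 + 24·92 = 2209, and √2209 = 47.
So n = (1 + 47) / 6 = 48/6 = 8.
Check: 8·(3·8 − 1)/2 = 92. ✓

8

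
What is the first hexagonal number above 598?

Solve n(2n−1) > 598 for integer n.
The largest n with value ≤ 598 is 17 (since 561 ≤ 598 < 630), so the first above is n = 18, value 630.

630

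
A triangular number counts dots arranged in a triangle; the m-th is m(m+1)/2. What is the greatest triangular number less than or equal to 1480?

1431

Solve n(n+1)/2 ≤ 1480 for integer n.
n = 53 gives 1431 ≤ 1480, while n = 54 gives 1485 > 1480; so the answer is 1431.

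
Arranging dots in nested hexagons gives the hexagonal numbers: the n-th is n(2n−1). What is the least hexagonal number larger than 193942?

Solve n(2n−1) > 193942 for integer n.
The largest n with value ≤ 193942 is 311 (since 193131 ≤ 193942 < 194376), so the first above is n = 312, value 194376.

194376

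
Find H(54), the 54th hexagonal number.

The 54th hexagonal number is n(2n−1) with n = 54.
54·(2·54 − 1) = 54·107 = 5778.

5778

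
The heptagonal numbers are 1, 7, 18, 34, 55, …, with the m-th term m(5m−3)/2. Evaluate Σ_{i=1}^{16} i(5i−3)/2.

Σ i(5i−3)/2 = (5Σi² − 3Σi) / 2 over i = 1..16.
Σi = 136 and Σi² = 1496.
(5·1496 − 3·136) / 2 = 7072/2 = 3536.

3536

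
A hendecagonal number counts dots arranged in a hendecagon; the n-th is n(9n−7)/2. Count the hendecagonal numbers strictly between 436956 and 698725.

The n-th hendecagonal number is n(9n−7)/2.
Smallest index with value > 436956: n = 313 (giving 439765).
Largest index with value < 698725: n = 394 (giving 697183).
Indices 313 through 394: 82 terms.

82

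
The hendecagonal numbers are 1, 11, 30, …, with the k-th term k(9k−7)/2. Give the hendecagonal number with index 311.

434156

The 311th hendecagonal number is n(9n−7)/2 with n = 311.
311·(9·311 − 7)/2 = 311·2792/2 = 311·1396 = 434156.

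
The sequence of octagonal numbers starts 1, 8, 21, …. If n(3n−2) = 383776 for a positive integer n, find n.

Set n(3n−2) = 383776, giving 3n² − 2n − 383776 = 0.
So n = (2 + 2146) / 6 = 2148/6 = 358.
Check: 358·(3·358 − 2) = 383776. ✓

358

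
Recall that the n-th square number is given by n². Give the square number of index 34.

1156

The 34th square number is n² with n = 34.
34² = 1156.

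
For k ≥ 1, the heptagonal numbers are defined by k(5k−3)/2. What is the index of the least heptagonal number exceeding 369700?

385

Solve n(5n−3)/2 > 369700 for integer n.
The largest n with value ≤ 369700 is 384 (since 368064 ≤ 369700 < 369985), so the first above is n = 385, value 369985.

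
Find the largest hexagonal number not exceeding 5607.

Solve n(2n−1) ≤ 5607 for integer n.
n = 53 gives 5565 ≤ 5607, while n = 54 gives 5778 > 5607; so the answer is 5565.

5565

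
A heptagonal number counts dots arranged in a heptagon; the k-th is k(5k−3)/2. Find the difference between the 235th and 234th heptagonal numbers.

Consecutive heptagonal numbers differ by 5n − 4: here 5·235 − 4 = 1171.

1171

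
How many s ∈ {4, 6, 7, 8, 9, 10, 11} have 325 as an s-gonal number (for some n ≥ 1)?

2

s = 4: P(4, 18) = 324 and P(4, 19) = 361; 325 is not s-gonal.
s = 6: P(6, 13) = 325. ✓
s = 7: P(7, 11) = 286 and P(7, 12) = 342; 325 is not s-gonal.
s = 8: P(8, 10) = 280 and P(8, 11) = 341; 325 is not s-gonal.
s = 9: P(9, 10) = 325. ✓
s = 10: P(10, 9) = 297 and P(10, 10) = 370; 325 is not s-gonal.
s = 11: P(11, 8) = 260 and P(11, 9) = 333; 325 is not s-gonal.
Hits: s ∈ {6, 9} → 2.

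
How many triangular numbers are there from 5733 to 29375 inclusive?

135

The n-th triangular number is n(n+1)/2.
Smallest index with value ≥ 5733: n = 107 (giving 5778).
Largest index with value ≤ 29375: n = 241 (giving 29161).
Indices 107 through 241: 135 terms.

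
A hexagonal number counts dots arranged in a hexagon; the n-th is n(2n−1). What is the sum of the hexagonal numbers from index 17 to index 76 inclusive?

292670

Σ i(2i−1) = 2Σi² − Σi over i = 17..76.
Σi = 2926 − 136 = 2790 and Σi² = 149226 − 1496 = 147730.
2·147730 − 1·2790 = 292670.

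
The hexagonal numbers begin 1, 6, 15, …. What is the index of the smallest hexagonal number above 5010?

51

Solve n(2n−1) > 5010 for integer n.
The largest n with value ≤ 5010 is 50 (since 4950 ≤ 5010 < 5151), so the first above is n = 51, value 5151.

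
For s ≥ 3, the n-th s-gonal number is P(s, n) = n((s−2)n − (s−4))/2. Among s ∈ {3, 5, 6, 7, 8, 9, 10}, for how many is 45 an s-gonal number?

2

s = 3: P(3, 9) = 45. ✓
s = 5: P(5, 5) = 35 and P(5, 6) = 51; 45 is not s-gonal.
s = 6: P(6, 5) = 45. ✓
s = 7: P(7, 4) = 34 and P(7, 5) = 55; 45 is not s-gonal.
s = 8: P(8, 4) = 40 and P(8, 5) = 65; 45 is not s-gonal.
s = 9: P(9, 3) = 24 and P(9, 4) = 46; 45 is not s-gonal.
s = 10: P(10, 3) = 27 and P(10, 4) = 52; 45 is not s-gonal.
Hits: s ∈ {3, 6} → 2.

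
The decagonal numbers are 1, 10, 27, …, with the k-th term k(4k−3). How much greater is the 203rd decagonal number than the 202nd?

1617

Consecutive decagonal numbers differ by 8n − 7: here 8·203 − 7 = 1617.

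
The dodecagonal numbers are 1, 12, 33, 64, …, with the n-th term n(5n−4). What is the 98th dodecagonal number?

The 98th dodecagonal number is n(5n−4) with n = 98.
98·(5·98 − 4) = 98·486 = 47628.

47628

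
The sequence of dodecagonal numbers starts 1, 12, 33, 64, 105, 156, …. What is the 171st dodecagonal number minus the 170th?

1701

Consecutive dodecagonal numbers differ by 10n − 9: here 10·171 − 9 = 1701.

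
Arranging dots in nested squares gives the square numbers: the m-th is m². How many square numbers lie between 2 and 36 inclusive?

The n-th square number is n².
Smallest index with value ≥ 2: n = 2 (giving 4).
Largest index with value ≤ 36: n = 6 (giving 36).
Indices 2 through 6: 5 terms.

5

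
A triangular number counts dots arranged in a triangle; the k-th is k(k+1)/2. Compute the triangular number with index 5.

5·6/2 = 30/2 = 15.

15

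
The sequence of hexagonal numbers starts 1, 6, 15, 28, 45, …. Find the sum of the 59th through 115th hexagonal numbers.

888763

Σ i(2i−1) = 2Σi² − Σi over i = 59..115.
Σi = 6670 − 1711 = 4959 and Σi² = 513590 − 66729 = 446861.
2·446861 − 1·4959 = 888763.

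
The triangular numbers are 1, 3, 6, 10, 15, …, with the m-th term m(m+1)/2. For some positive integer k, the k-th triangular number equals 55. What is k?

Set n(n+1)/2 = 55, giving n² + n − 110 = 0.
The discriminant is 1 + 8·55 = 441, and √441 = 21.
So n = (-1 + 21) / 2 = 20/2 = 10.

10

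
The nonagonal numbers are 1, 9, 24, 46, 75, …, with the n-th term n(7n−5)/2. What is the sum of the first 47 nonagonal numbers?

122200

Σ i(7i−5)/2 = (7Σi² − 5Σi) / 2 over i = 1..47.
Σi = 1128 and Σi² = 35720.
(7·35720 − 5·1128) / 2 = 244400/2 = 122200.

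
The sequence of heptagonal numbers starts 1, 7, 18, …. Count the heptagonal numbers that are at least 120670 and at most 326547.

The n-th heptagonal number is n(5n−3)/2.
Smallest index with value ≥ 120670: n = 220 (giving 120670).
Largest index with value ≤ 326547: n = 361 (giving 325261).
Indices 220 through 361: 142 terms.

142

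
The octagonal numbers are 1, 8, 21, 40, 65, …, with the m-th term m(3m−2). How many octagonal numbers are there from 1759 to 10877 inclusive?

The n-th octagonal number is n(3n−2).
Smallest index with value ≥ 1759: n = 25 (giving 1825).
Largest index with value ≤ 10877: n = 60 (giving 10680).
Indices 25 through 60: 36 terms.

36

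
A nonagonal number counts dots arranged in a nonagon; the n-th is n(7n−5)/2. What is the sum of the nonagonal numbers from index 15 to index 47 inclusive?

118910

Σ i(7i−5)/2 = (7Σi² − 5Σi) / 2 over i = 15..47.
Σi = 1128 − 105 = 1023 and Σi² = 35720 − 1015 = 34705.
(7·34705 − 5·1023) / 2 = 237820/2 = 118910.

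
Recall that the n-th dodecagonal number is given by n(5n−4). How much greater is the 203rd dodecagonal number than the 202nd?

Consecutive dodecagonal numbers differ by 10n − 9: here 10·203 − 9 = 2021.

2021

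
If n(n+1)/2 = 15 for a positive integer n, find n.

Set n(n+1)/2 = 15, giving n² + n − 30 = 0.
The discriminant is 1 + 8·15 = 121, and √121 = 11.
So n = (-1 + 11) / 2 = 10/2 = 5.

5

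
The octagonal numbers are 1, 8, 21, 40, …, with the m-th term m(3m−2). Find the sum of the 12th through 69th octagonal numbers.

329469

Σ i(3i−2) = 3Σi² − 2Σi over i = 12..69.
Σi = 2415 − 66 = 2349 and Σi² = 111895 − 506 = 111389.
3·111389 − 2·2349 = 329469.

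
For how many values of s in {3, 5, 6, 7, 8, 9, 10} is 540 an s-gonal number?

s = 3: P(3, 32) = 528 and P(3, 33) = 561; 540 is not s-gonal.
s = 5: P(5, 19) = 532 and P(5, 20) = 590; 540 is not s-gonal.
s = 6: P(6, 16) = 496 and P(6, 17) = 561; 540 is not s-gonal.
s = 7: P(7, 15) = 540. ✓
s = 8: P(8, 13) = 481 and P(8, 14) = 560; 540 is not s-gonal.
s = 9: P(9, 12) = 474 and P(9, 13) = 559; 540 is not s-gonal.
s = 10: P(10, 12) = 540. ✓
Hits: s ∈ {7, 10} → 2.

2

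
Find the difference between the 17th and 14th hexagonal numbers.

183

17·(2·17 − 1) = 561 and 14·(2·14 − 1) = 378.
Difference: 561 − 378 = 183.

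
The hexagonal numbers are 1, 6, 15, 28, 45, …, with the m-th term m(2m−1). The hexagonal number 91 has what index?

Set n(2n−1) = 91, giving 2n² − n − 91 = 0.
So n = (1 + 27) / 4 = 28/4 = 7.
Check: 7·(2·7 − 1) = 91. ✓

7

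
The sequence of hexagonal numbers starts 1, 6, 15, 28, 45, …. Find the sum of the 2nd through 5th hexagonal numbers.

Σ i(2i−1) = 2Σi² − Σi over i = 2..5.
Σi = 15 − 1 = 14 and Σi² = 55 − 1 = 54.
2·54 − 1·14 = 94.

94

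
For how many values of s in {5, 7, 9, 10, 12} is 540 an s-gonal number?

s = 5: P(5, 19) = 532 and P(5, 20) = 590; 540 is not s-gonal.
s = 7: P(7, 15) = 540. ✓
s = 9: P(9, 12) = 474 and P(9, 13) = 559; 540 is not s-gonal.
s = 10: P(10, 12) = 540. ✓
s = 12: P(12, 10) = 460 and P(12, 11) = 561; 540 is not s-gonal.
Hits: s ∈ {7, 10} → 2.

2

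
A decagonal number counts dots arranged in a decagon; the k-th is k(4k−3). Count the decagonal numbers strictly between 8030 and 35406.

The n-th decagonal number is n(4n−3).
Smallest index with value > 8030: n = 46 (giving 8326).
Largest index with value < 35406: n = 94 (giving 35062).
Indices 46 through 94: 49 terms.

49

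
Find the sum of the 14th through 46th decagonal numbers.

Σ i(4i−3) = 4Σi² − 3Σi over i = 14..46.
Σi = 1081 − 91 = 990 and Σi² = 33511 − 819 = 32692.
4·32692 − 3·990 = 127798.

127798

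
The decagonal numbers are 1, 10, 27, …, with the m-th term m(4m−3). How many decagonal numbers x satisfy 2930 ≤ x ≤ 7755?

17

The n-th decagonal number is n(4n−3).
Smallest index with value ≥ 2930: n = 28 (giving 3052).
Largest index with value ≤ 7755: n = 44 (giving 7612).
Indices 28 through 44: 17 terms.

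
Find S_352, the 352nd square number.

123904

The 352nd square number is n² with n = 352.
352² = 123904.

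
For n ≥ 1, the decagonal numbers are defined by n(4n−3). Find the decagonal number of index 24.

2232

The 24th decagonal number is n(4n−3) with n = 24.
24·(4·24 − 3) = 24·93 = 2232.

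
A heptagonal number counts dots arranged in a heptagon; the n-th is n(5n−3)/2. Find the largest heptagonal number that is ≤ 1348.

Solve n(5n−3)/2 ≤ 1348 for integer n.
n = 23 gives 1288 ≤ 1348, while n = 24 gives 1404 > 1348; so the answer is 1288.

1288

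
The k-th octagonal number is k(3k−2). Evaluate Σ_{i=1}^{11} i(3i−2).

Σ i(3i−2) = 3Σi² − 2Σi over i = 1..11.
Σi = 66 and Σi² = 506.
3·506 − 2·66 = 1386.

1386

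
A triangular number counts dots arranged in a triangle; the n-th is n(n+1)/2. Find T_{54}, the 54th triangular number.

The 54th triangular number is n(n+1)/2 with n = 54.
54·55/2 = 2970/2 = 1485.

1485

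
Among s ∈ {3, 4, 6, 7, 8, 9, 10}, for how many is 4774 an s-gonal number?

1

s = 3: P(3, 97) = 4753 and P(3, 98) = 4851; 4774 is not s-gonal.
s = 4: P(4, 69) = 4761 and P(4, 70) = 4900; 4774 is not s-gonal.
s = 6: P(6, 49) = 4753 and P(6, 50) = 4950; 4774 is not s-gonal.
s = 7: P(7, 44) = 4774. ✓
s = 8: P(8, 40) = 4720 and P(8, 41) = 4961; 4774 is not s-gonal.
s = 9: P(9, 37) = 4699 and P(9, 38) = 4959; 4774 is not s-gonal.
s = 10: P(10, 34) = 4522 and P(10, 35) = 4795; 4774 is not s-gonal.
Hits: s ∈ {7} → 1.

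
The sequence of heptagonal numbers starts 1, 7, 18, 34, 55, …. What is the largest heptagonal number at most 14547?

Solve n(5n−3)/2 ≤ 14547 for integer n.
n = 76 gives 14326 ≤ 14547, while n = 77 gives 14707 > 14547; so the answer is 14326.

14326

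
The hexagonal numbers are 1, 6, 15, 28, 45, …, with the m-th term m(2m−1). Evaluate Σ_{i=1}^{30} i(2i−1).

Σ i(2i−1) = 2Σi² − Σi over i = 1..30.
Σi = 465 and Σi² = 9455.
2·9455 − 1·465 = 18445.

18445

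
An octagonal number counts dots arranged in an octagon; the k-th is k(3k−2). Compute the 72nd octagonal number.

15408

The 72nd octagonal number is n(3n−2) with n = 72.
72·(3·72 − 2) = 72·214 = 15408.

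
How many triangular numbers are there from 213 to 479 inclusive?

10

The n-th triangular number is n(n+1)/2.
Smallest index with value ≥ 213: n = 21 (giving 231).
Largest index with value ≤ 479: n = 30 (giving 465).
Indices 21 through 30: 10 terms.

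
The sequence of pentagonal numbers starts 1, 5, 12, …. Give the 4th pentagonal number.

4·(3·4 − 1)/2 = 4·11/2 = 22.

22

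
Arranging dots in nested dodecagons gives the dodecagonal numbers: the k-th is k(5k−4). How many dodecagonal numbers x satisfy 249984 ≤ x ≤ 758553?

The n-th dodecagonal number is n(5n−4).
Smallest index with value ≥ 249984: n = 224 (giving 249984).
Largest index with value ≤ 758553: n = 389 (giving 755049).
Indices 224 through 389: 166 terms.

166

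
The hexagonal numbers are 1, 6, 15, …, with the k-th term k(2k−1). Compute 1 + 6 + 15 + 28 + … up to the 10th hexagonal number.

715

Σ i(2i−1) = 2Σi² − Σi over i = 1..10.
Σi = 55 and Σi² = 385.
2·385 − 1·55 = 715.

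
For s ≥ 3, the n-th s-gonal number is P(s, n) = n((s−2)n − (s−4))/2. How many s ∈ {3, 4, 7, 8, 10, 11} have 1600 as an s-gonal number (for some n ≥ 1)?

s = 3: P(3, 56) = 1596 and P(3, 57) = 1653; 1600 is not s-gonal.
s = 4: P(4, 40) = 1600. ✓
s = 7: P(7, 25) = 1525 and P(7, 26) = 1651; 1600 is not s-gonal.
s = 8: P(8, 23) = 1541 and P(8, 24) = 1680; 1600 is not s-gonal.
s = 10: P(10, 20) = 1540 and P(10, 21) = 1701; 1600 is not s-gonal.
s = 11: P(11, 19) = 1558 and P(11, 20) = 1730; 1600 is not s-gonal.
Hits: s ∈ {4} → 1.

1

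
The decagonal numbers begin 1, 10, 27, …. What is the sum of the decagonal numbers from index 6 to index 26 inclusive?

23576

Σ i(4i−3) = 4Σi² − 3Σi over i = 6..26.
Σi = 351 − 15 = 336 and Σi² = 6201 − 55 = 6146.
4·6146 − 3·336 = 23576.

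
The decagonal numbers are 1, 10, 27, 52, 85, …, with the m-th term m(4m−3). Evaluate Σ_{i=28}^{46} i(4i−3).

Σ i(4i−3) = 4Σi² − 3Σi over i = 28..46.
Σi = 1081 − 378 = 703 and Σi² = 33511 − 6930 = 26581.
4·26581 − 3·703 = 104215.

104215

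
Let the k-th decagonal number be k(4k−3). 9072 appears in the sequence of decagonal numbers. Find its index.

48

Set n(4n−3) = 9072, giving 4n² − 3n − 9072 = 0.
The discriminant is 9 + 16·9072 = 145161, and √145161 = 381.
So n = (3 + 381) / 8 = 384/8 = 48.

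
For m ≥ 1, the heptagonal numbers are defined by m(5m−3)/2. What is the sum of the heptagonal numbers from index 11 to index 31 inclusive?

Σ i(5i−3)/2 = (5Σi² − 3Σi) / 2 over i = 11..31.
Σi = 496 − 55 = 441 and Σi² = 10416 − 385 = 10031.
(5·10031 − 3·441) / 2 = 48832/2 = 24416.

24416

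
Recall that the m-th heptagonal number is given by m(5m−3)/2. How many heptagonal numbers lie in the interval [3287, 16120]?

44

The n-th heptagonal number is n(5n−3)/2.
Smallest index with value ≥ 3287: n = 37 (giving 3367).
Largest index with value ≤ 16120: n = 80 (giving 15880).
Indices 37 through 80: 44 terms.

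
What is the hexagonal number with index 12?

12·(2·12 − 1) = 12·23 = 276.

276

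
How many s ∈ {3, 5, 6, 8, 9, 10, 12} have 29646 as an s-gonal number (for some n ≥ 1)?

2

s = 3: P(3, 243) = 29646. ✓
s = 5: P(5, 140) = 29330 and P(5, 141) = 29751; 29646 is not s-gonal.
s = 6: P(6, 122) = 29646. ✓
s = 8: P(8, 99) = 29205 and P(8, 100) = 29800; 29646 is not s-gonal.
s = 9: P(9, 92) = 29394 and P(9, 93) = 30039; 29646 is not s-gonal.
s = 10: P(10, 86) = 29326 and P(10, 87) = 30015; 29646 is not s-gonal.
s = 12: P(12, 77) = 29337 and P(12, 78) = 30108; 29646 is not s-gonal.
Hits: s ∈ {3, 6} → 2.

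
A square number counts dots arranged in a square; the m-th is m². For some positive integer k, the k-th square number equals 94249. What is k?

307

We need n² = 94249, so n = √94249 = 307.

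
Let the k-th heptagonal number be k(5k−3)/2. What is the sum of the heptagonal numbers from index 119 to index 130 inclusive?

463124

Σ i(5i−3)/2 = (5Σi² − 3Σi) / 2 over i = 119..130.
Σi = 8515 − 7021 = 1494 and Σi² = 740805 − 554659 = 186146.
(5·186146 − 3·1494) / 2 = 926248/2 = 463124.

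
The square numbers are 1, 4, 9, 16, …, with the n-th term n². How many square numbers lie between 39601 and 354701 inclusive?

The n-th square number is n².
Smallest index with value ≥ 39601: n = 199 (giving 39601).
Largest index with value ≤ 354701: n = 595 (giving 354025).
Indices 199 through 595: 397 terms.

397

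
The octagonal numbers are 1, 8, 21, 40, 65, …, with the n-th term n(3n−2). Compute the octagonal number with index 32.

3008

The 32nd octagonal number is n(3n−2) with n = 32.
32·(3·32 − 2) = 32·94 = 3008.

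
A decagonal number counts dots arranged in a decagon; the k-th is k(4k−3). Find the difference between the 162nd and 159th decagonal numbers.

3843

162·(4·162 − 3) = 104490 and 159·(4·159 − 3) = 100647.
Difference: 104490 − 100647 = 3843.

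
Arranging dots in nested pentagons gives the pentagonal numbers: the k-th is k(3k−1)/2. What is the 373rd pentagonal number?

The 373rd pentagonal number is n(3n−1)/2 with n = 373.
373·(3·373 − 1)/2 = 373·1118/2 = 373·559 = 208507.

208507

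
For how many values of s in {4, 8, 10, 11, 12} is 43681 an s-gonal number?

2

s = 4: P(4, 209) = 43681. ✓
s = 8: P(8, 121) = 43681. ✓
s = 10: P(10, 104) = 42952 and P(10, 105) = 43785; 43681 is not s-gonal.
s = 11: P(11, 98) = 42875 and P(11, 99) = 43758; 43681 is not s-gonal.
s = 12: P(12, 93) = 42873 and P(12, 94) = 43804; 43681 is not s-gonal.
Hits: s ∈ {4, 8} → 2.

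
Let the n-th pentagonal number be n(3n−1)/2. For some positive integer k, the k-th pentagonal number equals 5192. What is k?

Set n(3n−1)/2 = 5192, giving 3n² − n − 10384 = 0.
The discriminant is 1 + 24·5192 = 124609, and √124609 = 353.
So n = (1 + 353) / 6 = 354/6 = 59.

59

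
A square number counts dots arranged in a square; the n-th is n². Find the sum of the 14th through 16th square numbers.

Σ_{i=14}^{16} i² = 1496 − 819 = 677.

677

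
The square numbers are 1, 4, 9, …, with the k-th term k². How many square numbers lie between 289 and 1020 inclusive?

The n-th square number is n².
Smallest index with value ≥ 289: n = 17 (giving 289).
Largest index with value ≤ 1020: n = 31 (giving 961).
Indices 17 through 31: 15 terms.

15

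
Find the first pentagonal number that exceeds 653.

Solve n(3n−1)/2 > 653 for integer n.
The largest n with value ≤ 653 is 21 (since 651 ≤ 653 < 715), so the first above is n = 22, value 715.

715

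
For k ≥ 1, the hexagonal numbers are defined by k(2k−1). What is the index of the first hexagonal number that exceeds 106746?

232

Solve n(2n−1) > 106746 for integer n.
The largest n with value ≤ 106746 is 231 (since 106491 ≤ 106746 < 107416), so the first above is n = 232, value 107416.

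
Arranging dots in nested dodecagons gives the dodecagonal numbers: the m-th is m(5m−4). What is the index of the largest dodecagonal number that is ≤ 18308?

Solve n(5n−4) ≤ 18308 for integer n.
n = 60 gives 17760 ≤ 18308, while n = 61 gives 18361 > 18308; so the answer is index 60.

60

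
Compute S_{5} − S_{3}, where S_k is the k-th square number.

16

5² = 25 and 3² = 9.
Difference: 25 − 9 = 16.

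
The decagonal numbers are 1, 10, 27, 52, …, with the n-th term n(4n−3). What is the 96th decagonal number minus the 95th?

761

Consecutive decagonal numbers differ by 8n − 7: here 8·96 − 7 = 761.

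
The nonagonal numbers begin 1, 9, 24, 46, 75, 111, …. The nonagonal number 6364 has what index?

43

Set n(7n−5)/2 = 6364, giving 7n² − 5n − 12728 = 0.
So n = (5 + 597) / 14 = 602/14 = 43.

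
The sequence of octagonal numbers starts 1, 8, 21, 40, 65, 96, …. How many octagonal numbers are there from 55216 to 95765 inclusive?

The n-th octagonal number is n(3n−2).
Smallest index with value ≥ 55216: n = 136 (giving 55216).
Largest index with value ≤ 95765: n = 179 (giving 95765).
Indices 136 through 179: 44 terms.

44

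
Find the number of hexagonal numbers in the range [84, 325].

The n-th hexagonal number is n(2n−1).
Smallest index with value ≥ 84: n = 7 (giving 91).
Largest index with value ≤ 325: n = 13 (giving 325).
Indices 7 through 13: 7 terms.

7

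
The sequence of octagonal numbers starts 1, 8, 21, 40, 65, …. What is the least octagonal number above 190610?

Solve n(3n−2) > 190610 for integer n.
The largest n with value ≤ 190610 is 252 (since 190008 ≤ 190610 < 191521), so the first above is n = 253, value 191521.

191521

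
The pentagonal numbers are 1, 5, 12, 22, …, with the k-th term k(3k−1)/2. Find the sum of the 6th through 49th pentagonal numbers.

Σ i(3i−1)/2 = (3Σi² − Σi) / 2 over i = 6..49.
Σi = 1225 − 15 = 1210 and Σi² = 40425 − 55 = 40370.
(3·40370 − 1·1210) / 2 = 119900/2 = 59950.

59950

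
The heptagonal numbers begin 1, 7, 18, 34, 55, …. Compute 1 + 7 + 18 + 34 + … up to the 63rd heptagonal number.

Σ i(5i−3)/2 = (5Σi² − 3Σi) / 2 over i = 1..63.
Σi = 2016 and Σi² = 85344.
(5·85344 − 3·2016) / 2 = 420672/2 = 210336.

210336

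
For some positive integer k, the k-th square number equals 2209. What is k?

We need n² = 2209, so n = √2209 = 47.
Check: 47² = 2209. ✓

47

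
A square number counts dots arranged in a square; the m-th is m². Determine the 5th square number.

25

5² = 25.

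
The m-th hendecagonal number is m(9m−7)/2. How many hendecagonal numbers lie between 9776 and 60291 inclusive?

The n-th hendecagonal number is n(9n−7)/2.
Smallest index with value ≥ 9776: n = 47 (giving 9776).
Largest index with value ≤ 60291: n = 116 (giving 60146).
Indices 47 through 116: 70 terms.

70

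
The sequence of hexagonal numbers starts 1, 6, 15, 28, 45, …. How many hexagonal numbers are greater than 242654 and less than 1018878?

The n-th hexagonal number is n(2n−1).
Smallest index with value > 242654: n = 349 (giving 243253).
Largest index with value < 1018878: n = 713 (giving 1016025).
Indices 349 through 713: 365 terms.

365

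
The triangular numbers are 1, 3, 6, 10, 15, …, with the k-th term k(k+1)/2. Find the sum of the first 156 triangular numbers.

644956

Σ i(i+1)/2 = (Σi² + Σi) / 2 over i = 1..156.
Σi = 12246 and Σi² = 1277666.
(1·1277666 + 1·12246) / 2 = 1289912/2 = 644956.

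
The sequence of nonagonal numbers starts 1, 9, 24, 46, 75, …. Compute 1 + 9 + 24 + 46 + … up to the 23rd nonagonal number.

Σ i(7i−5)/2 = (7Σi² − 5Σi) / 2 over i = 1..23.
Σi = 276 and Σi² = 4324.
(7·4324 − 5·276) / 2 = 28888/2 = 14444.

14444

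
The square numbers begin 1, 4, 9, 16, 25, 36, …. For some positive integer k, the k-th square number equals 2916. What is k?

We need n² = 2916, so n = √2916 = 54.
Check: 54² = 2916. ✓

54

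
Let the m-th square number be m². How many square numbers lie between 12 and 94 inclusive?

6

The n-th square number is n².
Smallest index with value ≥ 12: n = 4 (giving 16).
Largest index with value ≤ 94: n = 9 (giving 81).
Indices 4 through 9: 6 terms.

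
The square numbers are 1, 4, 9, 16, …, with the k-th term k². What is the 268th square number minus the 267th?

535

n² − (n−1)² = 2n − 1, so 268² − 267² = 2·268 − 1 = 535.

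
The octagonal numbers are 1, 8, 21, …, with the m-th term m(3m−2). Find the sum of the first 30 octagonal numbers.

27435

Σ i(3i−2) = 3Σi² − 2Σi over i = 1..30.
Σi = 465 and Σi² = 9455.
3·9455 − 2·465 = 27435.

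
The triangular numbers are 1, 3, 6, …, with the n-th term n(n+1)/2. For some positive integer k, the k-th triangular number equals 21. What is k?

6

Set n(n+1)/2 = 21, giving n² + n − 42 = 0.
The discriminant is 1 + 8·21 = 169, and √169 = 13.
So n = (-1 + 13) / 2 = 12/2 = 6.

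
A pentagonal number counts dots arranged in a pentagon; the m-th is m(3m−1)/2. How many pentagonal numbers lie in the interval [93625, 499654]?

The n-th pentagonal number is n(3n−1)/2.
Smallest index with value ≥ 93625: n = 250 (giving 93625).
Largest index with value ≤ 499654: n = 577 (giving 499105).
Indices 250 through 577: 328 terms.

328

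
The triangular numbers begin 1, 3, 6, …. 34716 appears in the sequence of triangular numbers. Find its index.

Set n(n+1)/2 = 34716, giving n² + n − 69432 = 0.
The discriminant is 1 + 8·34716 = 277729, and √277729 = 527.
So n = (-1 + 527) / 2 = 526/2 = 263.
Check: 263·264/2 = 34716. ✓

263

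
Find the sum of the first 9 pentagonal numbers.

Σ i(3i−1)/2 = (3Σi² − Σi) / 2 over i = 1..9.
Σi = 45 and Σi² = 285.
(3·285 − 1·45) / 2 = 810/2 = 405.

405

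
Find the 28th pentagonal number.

The 28th pentagonal number is n(3n−1)/2 with n = 28.
28·(3·28 − 1)/2 = 28·83/2 = 1162.

1162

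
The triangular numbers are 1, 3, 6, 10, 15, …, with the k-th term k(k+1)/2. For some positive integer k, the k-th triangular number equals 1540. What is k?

55

Set n(n+1)/2 = 1540, giving n² + n − 3080 = 0.
The discriminant is 1 + 8·1540 = 12321, and √12321 = 111.
So n = (-1 + 111) / 2 = 110/2 = 55.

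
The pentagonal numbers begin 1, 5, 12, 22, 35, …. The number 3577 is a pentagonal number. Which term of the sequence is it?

Set n(3n−1)/2 = 3577, giving 3n² − n − 7154 = 0.
The discriminant is 1 + 24·3577 = 85849, and √85849 = 293.
So n = (1 + 293) / 6 = 294/6 = 49.

49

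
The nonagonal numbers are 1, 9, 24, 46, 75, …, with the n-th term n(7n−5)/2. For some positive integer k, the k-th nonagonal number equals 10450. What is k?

55

Set n(7n−5)/2 = 10450, giving 7n² − 5n − 20900 = 0.
The discriminant is 25 + 56·10450 = 585225, and √585225 = 765.
So n = (5 + 765) / 14 = 770/14 = 55.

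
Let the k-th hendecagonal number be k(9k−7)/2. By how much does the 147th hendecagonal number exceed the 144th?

147·(9·147 − 7)/2 = 96726 and 144·(9·144 − 7)/2 = 92808.
Difference: 96726 − 92808 = 3918.

3918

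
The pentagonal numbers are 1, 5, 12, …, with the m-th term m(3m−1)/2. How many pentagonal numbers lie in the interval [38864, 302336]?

The n-th pentagonal number is n(3n−1)/2.
Smallest index with value ≥ 38864: n = 162 (giving 39285).
Largest index with value ≤ 302336: n = 449 (giving 302177).
Indices 162 through 449: 288 terms.

288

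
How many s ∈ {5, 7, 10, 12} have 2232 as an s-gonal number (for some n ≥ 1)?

s = 5: P(5, 38) = 2147 and P(5, 39) = 2262; 2232 is not s-gonal.
s = 7: P(7, 30) = 2205 and P(7, 31) = 2356; 2232 is not s-gonal.
s = 10: P(10, 24) = 2232. ✓
s = 12: P(12, 21) = 2121 and P(12, 22) = 2332; 2232 is not s-gonal.
Hits: s ∈ {10} → 1.

1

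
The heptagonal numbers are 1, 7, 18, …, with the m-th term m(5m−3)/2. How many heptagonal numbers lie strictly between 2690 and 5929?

The n-th heptagonal number is n(5n−3)/2.
Smallest index with value > 2690: n = 34 (giving 2839).
Largest index with value < 5929: n = 48 (giving 5688).
Indices 34 through 48: 15 terms.

15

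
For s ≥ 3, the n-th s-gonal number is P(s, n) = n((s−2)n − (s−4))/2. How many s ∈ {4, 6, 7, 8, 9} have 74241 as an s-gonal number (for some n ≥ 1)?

1

s = 4: P(4, 272) = 73984 and P(4, 273) = 74529; 74241 is not s-gonal.
s = 6: P(6, 192) = 73536 and P(6, 193) = 74305; 74241 is not s-gonal.
s = 7: P(7, 172) = 73702 and P(7, 173) = 74563; 74241 is not s-gonal.
s = 8: P(8, 157) = 73633 and P(8, 158) = 74576; 74241 is not s-gonal.
s = 9: P(9, 146) = 74241. ✓
Hits: s ∈ {9} → 1.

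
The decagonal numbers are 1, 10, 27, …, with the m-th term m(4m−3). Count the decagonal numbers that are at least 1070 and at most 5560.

The n-th decagonal number is n(4n−3).
Smallest index with value ≥ 1070: n = 17 (giving 1105).
Largest index with value ≤ 5560: n = 37 (giving 5365).
Indices 17 through 37: 21 terms.

21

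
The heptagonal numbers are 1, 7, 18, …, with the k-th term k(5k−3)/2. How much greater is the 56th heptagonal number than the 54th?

547

56·(5·56 − 3)/2 = 7756 and 54·(5·54 − 3)/2 = 7209.
Difference: 7756 − 7209 = 547.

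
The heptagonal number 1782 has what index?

27

Set n(5n−3)/2 = 1782, giving 5n² − 3n − 3564 = 0.
The discriminant is 9 + 40·1782 = 71289, and √71289 = 267.
So n = (3 + 267) / 10 = 270/10 = 27.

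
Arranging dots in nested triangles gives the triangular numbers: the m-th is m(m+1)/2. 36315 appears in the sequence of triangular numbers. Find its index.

Set n(n+1)/2 = 36315, giving n² + n − 72630 = 0.
The discriminant is 1 + 8·36315 = 290521, and √290521 = 539.
So n = (-1 + 539) / 2 = 538/2 = 269.
Check: 269·270/2 = 36315. ✓

269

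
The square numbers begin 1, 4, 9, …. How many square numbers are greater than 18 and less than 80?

The n-th square number is n².
Smallest index with value > 18: n = 5 (giving 25).
Largest index with value < 80: n = 8 (giving 64).
Indices 5 through 8: 4 terms.

4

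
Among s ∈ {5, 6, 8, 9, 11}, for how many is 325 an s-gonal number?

s = 5: P(5, 14) = 287 and P(5, 15) = 330; 325 is not s-gonal.
s = 6: P(6, 13) = 325. ✓
s = 8: P(8, 10) = 280 and P(8, 11) = 341; 325 is not s-gonal.
s = 9: P(9, 10) = 325. ✓
s = 11: P(11, 8) = 260 and P(11, 9) = 333; 325 is not s-gonal.
Hits: s ∈ {6, 9} → 2.

2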